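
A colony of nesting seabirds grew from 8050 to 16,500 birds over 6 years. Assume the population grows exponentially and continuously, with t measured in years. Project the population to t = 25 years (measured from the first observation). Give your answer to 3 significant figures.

r = ln(16500/8050) / 6 ≈ 0.119615 per year
P(25) = 8050 · e^(0.119615·25) = 8050 · 19.893 ≈ 160138.64

≈ 160,000 birds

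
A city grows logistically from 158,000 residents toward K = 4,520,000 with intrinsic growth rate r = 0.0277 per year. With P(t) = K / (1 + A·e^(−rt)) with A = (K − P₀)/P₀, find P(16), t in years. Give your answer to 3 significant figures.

≈ 241,000 residents

A = (4520000 − 158000)/158000 = 27.60759
P(16) = 4520000 / (1 + 27.60759·e^(−0.0277·16)) = 4520000 / (1 + 27.60759·0.641979)
= 4520000 / 18.72349 ≈ 241407.98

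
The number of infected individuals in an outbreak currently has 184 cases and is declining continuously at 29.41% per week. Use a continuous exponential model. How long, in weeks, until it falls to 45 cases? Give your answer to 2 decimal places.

45 = 184 · e^(-0.2941·t)
t = ln(45/184) / -0.2941 = ln(0.24457) / -0.2941 = -1.40827 / -0.2941

t ≈ 4.79 weeks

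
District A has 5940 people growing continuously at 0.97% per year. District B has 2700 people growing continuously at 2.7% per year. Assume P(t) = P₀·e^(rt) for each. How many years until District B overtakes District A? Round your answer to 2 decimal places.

5940·e^(0.0097t) = 2700·e^(0.027t)
5940/2700 = e^((0.027 − 0.0097)t) → ln(2.2) = 0.0173·t
t = 0.78846 / 0.0173

t ≈ 45.58 years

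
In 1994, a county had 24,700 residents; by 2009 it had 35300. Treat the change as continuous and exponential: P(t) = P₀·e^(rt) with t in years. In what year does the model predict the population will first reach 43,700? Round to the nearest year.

r = ln(35300/24700) / 15 = 0.35708/15 ≈ 0.023805 per year
t = ln(43700/24700) / r = 0.57054/0.023805 ≈ 23.97 years after 1994

year 2018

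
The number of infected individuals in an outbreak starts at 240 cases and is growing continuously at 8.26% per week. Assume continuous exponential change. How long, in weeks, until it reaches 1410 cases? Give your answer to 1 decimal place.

1410 = 240 · e^(0.0826·t)
t = ln(1410/240) / 0.0826 = ln(5.875) / 0.0826 = 1.77071 / 0.0826

t ≈ 21.4 weeks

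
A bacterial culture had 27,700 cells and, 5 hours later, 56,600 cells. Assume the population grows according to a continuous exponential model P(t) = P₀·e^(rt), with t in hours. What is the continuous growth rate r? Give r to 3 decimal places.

r ≈ 0.143 per hour

56600 = 27700 · e^(r·5)
e^(5r) = 56600/27700 = 2.04332
r = ln(2.04332) / 5 = 0.71458 / 5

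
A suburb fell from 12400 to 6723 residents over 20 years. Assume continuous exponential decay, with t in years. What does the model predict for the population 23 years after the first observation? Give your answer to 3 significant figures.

≈ 6,130 residents

r = ln(6723/12400) / 20 ≈ -0.030608 per year
P(23) = 12400 · e^(-0.030608·23) = 12400 · 0.49461 ≈ 6133.16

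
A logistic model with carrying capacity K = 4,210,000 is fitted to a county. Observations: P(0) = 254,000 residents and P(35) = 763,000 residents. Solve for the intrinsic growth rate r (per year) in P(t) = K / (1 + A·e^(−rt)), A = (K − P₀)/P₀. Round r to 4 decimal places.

A = (4210000 − 254000)/254000 = 15.5748
763000 = 4210000/(1 + 15.5748·e^(−r·35)) → e^(−35r) = (5.51769 − 1)/15.5748 = 0.290064
r = −ln(0.290064)/35 = 1.23765/35

r ≈ 0.0354 per year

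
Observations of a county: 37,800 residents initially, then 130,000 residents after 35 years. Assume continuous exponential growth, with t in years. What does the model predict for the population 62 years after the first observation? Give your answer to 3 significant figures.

≈ 337,000 residents

r = ln(130000/37800) / 35 ≈ 0.035292 per year
P(62) = 37800 · e^(0.035292·62) = 37800 · 8.91837 ≈ 337114.48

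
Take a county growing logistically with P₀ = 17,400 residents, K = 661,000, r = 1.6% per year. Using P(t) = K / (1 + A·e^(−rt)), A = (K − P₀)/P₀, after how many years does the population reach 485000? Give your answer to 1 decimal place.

A = (661000 − 17400)/17400 = 36.98851
485000 = 661000/(1 + 36.98851·e^(−0.016t)) → 1 + 36.98851·e^(−0.016t) = 1.36289
e^(−0.016t) = 0.009811 → t = ln(101.92855)/0.016 = 4.62427/0.016

t ≈ 289.0 years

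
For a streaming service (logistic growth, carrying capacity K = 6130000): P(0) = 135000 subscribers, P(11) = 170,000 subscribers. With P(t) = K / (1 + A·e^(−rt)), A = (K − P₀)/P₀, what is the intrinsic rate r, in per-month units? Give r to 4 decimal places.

A = (6130000 − 135000)/135000 = 44.40741
170000 = 6130000/(1 + 44.40741·e^(−r·11)) → e^(−11r) = (36.05882 − 1)/44.40741 = 0.789481
r = −ln(0.789481)/11 = 0.23638/11

r ≈ 0.0215 per month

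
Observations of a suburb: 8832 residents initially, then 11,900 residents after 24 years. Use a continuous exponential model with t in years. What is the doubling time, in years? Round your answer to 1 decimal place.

doubling time ≈ 55.8 years

r = ln(11900/8832) / 24 = ln(1.34737) / 24 ≈ 0.012423 per year
doubling time = ln 2 / |r| = 0.69315 / 0.012423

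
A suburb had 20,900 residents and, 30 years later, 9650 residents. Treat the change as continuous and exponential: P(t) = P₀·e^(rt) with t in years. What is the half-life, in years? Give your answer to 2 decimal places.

r = ln(9650/20900) / 30 = ln(0.46172) / 30 ≈ -0.02576 per year
half-life = ln 2 / |r| = 0.69315 / 0.02576

half-life ≈ 26.91 years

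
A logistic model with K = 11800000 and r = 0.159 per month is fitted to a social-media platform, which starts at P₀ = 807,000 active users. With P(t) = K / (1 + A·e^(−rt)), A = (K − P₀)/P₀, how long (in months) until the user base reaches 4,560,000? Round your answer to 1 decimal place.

A = (11800000 − 807000)/807000 = 13.62206
4560000 = 11800000/(1 + 13.62206·e^(−0.159t)) → 1 + 13.62206·e^(−0.159t) = 2.58772
e^(−0.159t) = 0.116555 → t = ln(8.57964)/0.159 = 2.14939/0.159

t ≈ 13.5 months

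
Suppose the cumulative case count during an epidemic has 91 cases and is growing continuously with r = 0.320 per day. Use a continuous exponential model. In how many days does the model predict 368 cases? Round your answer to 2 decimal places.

368 = 91 · e^(0.32·t)
t = ln(368/91) / 0.32 = ln(4.04396) / 0.32 = 1.39722 / 0.32

t ≈ 4.37 days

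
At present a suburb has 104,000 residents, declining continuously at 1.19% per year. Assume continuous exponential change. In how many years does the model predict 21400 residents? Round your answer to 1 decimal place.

21400 = 104000 · e^(-0.0119·t)
t = ln(21400/104000) / -0.0119 = ln(0.20577) / -0.0119 = -1.581 / -0.0119

t ≈ 132.9 years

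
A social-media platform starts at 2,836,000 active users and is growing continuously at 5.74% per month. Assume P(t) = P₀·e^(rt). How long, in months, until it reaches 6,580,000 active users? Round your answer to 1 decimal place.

6580000 = 2836000 · e^(0.0574·t)
t = ln(6580000/2836000) / 0.0574 = ln(2.32017) / 0.0574 = 0.84164 / 0.0574

t ≈ 14.7 months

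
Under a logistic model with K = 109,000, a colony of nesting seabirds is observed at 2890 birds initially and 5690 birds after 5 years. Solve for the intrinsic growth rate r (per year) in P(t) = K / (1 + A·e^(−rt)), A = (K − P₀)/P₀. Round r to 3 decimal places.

r ≈ 0.141 per year

A = (109000 − 2890)/2890 = 36.71626
5690 = 109000/(1 + 36.71626·e^(−r·5)) → e^(−5r) = (19.15641 − 1)/36.71626 = 0.494506
r = −ln(0.494506)/5 = 0.7042/5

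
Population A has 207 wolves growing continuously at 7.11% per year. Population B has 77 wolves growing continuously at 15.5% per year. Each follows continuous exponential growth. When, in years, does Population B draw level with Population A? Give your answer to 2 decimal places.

t ≈ 11.79 years

207·e^(0.0711t) = 77·e^(0.155t)
207/77 = e^((0.155 − 0.0711)t) → ln(2.68831) = 0.0839·t
t = 0.98891 / 0.0839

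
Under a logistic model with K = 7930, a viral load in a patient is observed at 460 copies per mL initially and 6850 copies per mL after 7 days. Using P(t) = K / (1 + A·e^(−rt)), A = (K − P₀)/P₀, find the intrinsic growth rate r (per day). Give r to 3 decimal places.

r ≈ 0.662 per day

A = (7930 − 460)/460 = 16.23913
6850 = 7930/(1 + 16.23913·e^(−r·7)) → e^(−7r) = (1.15766 − 1)/16.23913 = 0.009709
r = −ln(0.009709)/7 = 4.63471/7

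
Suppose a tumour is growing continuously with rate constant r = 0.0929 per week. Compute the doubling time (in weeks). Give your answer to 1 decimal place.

doubling time = ln(2) / |r| = 0.69315 / 0.0929

doubling time ≈ 7.5 weeks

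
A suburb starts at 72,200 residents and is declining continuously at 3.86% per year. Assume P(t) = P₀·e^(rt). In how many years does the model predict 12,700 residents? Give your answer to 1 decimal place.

t ≈ 45.0 years

12700 = 72200 · e^(-0.0386·t)
t = ln(12700/72200) / -0.0386 = ln(0.1759) / -0.0386 = -1.73784 / -0.0386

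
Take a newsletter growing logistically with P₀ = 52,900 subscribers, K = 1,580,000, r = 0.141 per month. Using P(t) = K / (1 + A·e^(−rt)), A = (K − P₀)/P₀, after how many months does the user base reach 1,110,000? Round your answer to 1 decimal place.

A = (1580000 − 52900)/52900 = 28.86767
1110000 = 1580000/(1 + 28.86767·e^(−0.141t)) → 1 + 28.86767·e^(−0.141t) = 1.42342
e^(−0.141t) = 0.014668 → t = ln(68.17685)/0.141 = 4.22211/0.141

t ≈ 29.9 months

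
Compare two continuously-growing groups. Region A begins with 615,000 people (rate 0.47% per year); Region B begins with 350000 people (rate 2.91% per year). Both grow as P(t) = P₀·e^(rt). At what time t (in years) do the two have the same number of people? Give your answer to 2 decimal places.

t ≈ 23.10 years

615000·e^(0.0047t) = 350000·e^(0.0291t)
615000/350000 = e^((0.0291 − 0.0047)t) → ln(1.75714) = 0.0244·t
t = 0.56369 / 0.0244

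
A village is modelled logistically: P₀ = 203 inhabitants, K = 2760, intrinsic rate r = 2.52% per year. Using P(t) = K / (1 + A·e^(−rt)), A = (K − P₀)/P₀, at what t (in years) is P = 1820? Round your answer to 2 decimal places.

A = (2760 − 203)/203 = 12.59606
1820 = 2760/(1 + 12.59606·e^(−0.0252t)) → 1 + 12.59606·e^(−0.0252t) = 1.51648
e^(−0.0252t) = 0.041004 → t = ln(24.38811)/0.0252 = 3.1941/0.0252

t ≈ 126.75 years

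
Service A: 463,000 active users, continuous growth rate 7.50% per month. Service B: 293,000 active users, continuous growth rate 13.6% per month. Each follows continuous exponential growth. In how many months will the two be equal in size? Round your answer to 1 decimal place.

463000·e^(0.075t) = 293000·e^(0.136t)
463000/293000 = e^((0.136 − 0.075)t) → ln(1.5802) = 0.061·t
t = 0.45755 / 0.061

t ≈ 7.5 months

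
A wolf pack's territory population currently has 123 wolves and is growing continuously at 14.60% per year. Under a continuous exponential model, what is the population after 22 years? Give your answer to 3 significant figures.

≈ 3,050 wolves

P(22) = 123 · e^(0.146·22) = 123 · e^(3.212)
= 123 · 24.82869 ≈ 3053.93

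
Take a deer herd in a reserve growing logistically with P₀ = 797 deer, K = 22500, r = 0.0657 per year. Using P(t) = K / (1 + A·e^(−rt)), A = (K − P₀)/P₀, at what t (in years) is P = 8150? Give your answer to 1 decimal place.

t ≈ 41.7 years

A = (22500 − 797)/797 = 27.23087
8150 = 22500/(1 + 27.23087·e^(−0.0657t)) → 1 + 27.23087·e^(−0.0657t) = 2.76074
e^(−0.0657t) = 0.06466 → t = ln(15.46561)/0.0657 = 2.73862/0.0657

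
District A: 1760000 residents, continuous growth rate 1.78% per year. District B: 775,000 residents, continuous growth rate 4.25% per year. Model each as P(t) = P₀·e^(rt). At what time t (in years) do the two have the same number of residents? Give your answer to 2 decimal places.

t ≈ 33.21 years

1760000·e^(0.0178t) = 775000·e^(0.0425t)
1760000/775000 = e^((0.0425 − 0.0178)t) → ln(2.27097) = 0.0247·t
t = 0.82021 / 0.0247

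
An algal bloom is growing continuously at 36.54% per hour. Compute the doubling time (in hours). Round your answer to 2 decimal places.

doubling time = ln(2) / |r| = 0.69315 / 0.3654

doubling time ≈ 1.90 hours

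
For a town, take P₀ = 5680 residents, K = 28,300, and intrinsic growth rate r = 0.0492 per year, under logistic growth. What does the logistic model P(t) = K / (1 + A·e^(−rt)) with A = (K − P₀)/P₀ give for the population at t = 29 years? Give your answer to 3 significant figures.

≈ 14,500 residents

A = (28300 − 5680)/5680 = 3.98239
P(29) = 28300 / (1 + 3.98239·e^(−0.0492·29)) = 28300 / (1 + 3.98239·0.240076)
= 28300 / 1.95608 ≈ 14467.73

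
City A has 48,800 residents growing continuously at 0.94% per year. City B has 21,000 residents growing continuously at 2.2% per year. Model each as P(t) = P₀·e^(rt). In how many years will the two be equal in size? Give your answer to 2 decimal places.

t ≈ 66.92 years

48800·e^(0.0094t) = 21000·e^(0.022t)
48800/21000 = e^((0.022 − 0.0094)t) → ln(2.32381) = 0.0126·t
t = 0.84321 / 0.0126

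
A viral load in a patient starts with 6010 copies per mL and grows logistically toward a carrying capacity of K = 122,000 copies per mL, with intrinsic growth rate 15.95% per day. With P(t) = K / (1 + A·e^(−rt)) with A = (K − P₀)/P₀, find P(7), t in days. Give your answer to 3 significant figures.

A = (122000 − 6010)/6010 = 19.2995
P(7) = 122000 / (1 + 19.2995·e^(−0.1595·7)) = 122000 / (1 + 19.2995·0.327424)
= 122000 / 7.31912 ≈ 16668.68

≈ 16,700 copies per mL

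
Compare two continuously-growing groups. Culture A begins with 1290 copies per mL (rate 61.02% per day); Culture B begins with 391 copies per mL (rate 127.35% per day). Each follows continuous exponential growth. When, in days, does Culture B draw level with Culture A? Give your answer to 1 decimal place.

t ≈ 1.8 days

1290·e^(0.6102t) = 391·e^(1.2735t)
1290/391 = e^((1.2735 − 0.6102)t) → ln(3.29923) = 0.6633·t
t = 1.19369 / 0.6633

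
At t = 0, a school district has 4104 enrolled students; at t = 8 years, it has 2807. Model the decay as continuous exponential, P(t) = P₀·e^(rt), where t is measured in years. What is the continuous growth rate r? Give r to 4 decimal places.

r ≈ -0.0475 per year

2807 = 4104 · e^(r·8)
e^(8r) = 2807/4104 = 0.68397
r = ln(0.68397) / 8 = -0.37985 / 8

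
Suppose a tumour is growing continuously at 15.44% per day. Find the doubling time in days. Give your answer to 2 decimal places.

doubling time ≈ 4.49 days

doubling time = ln(2) / |r| = 0.69315 / 0.1544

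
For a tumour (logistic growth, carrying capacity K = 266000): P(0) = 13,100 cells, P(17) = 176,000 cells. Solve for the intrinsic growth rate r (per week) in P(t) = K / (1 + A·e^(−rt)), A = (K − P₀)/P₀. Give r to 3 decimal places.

r ≈ 0.214 per week

A = (266000 − 13100)/13100 = 19.30534
176000 = 266000/(1 + 19.30534·e^(−r·17)) → e^(−17r) = (1.51136 − 1)/19.30534 = 0.026488
r = −ln(0.026488)/17 = 3.63106/17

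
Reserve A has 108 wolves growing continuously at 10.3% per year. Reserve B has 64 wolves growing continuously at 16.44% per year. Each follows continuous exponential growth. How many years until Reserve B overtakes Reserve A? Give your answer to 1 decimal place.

108·e^(0.103t) = 64·e^(0.1644t)
108/64 = e^((0.1644 − 0.103)t) → ln(1.6875) = 0.0614·t
t = 0.52325 / 0.0614

t ≈ 8.5 years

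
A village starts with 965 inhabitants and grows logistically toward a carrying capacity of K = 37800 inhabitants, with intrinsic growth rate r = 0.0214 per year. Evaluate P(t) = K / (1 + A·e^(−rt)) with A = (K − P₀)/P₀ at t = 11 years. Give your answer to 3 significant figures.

≈ 1,210 inhabitants

A = (37800 − 965)/965 = 38.17098
P(11) = 37800 / (1 + 38.17098·e^(−0.0214·11)) = 37800 / (1 + 38.17098·0.790255)
= 37800 / 31.1648 ≈ 1212.91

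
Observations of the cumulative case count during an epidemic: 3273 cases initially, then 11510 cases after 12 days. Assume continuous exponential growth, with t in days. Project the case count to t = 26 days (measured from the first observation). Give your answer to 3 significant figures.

≈ 49,900 cases

r = ln(11510/3273) / 12 ≈ 0.104792 per day
P(26) = 3273 · e^(0.104792·26) = 3273 · 15.25036 ≈ 49914.44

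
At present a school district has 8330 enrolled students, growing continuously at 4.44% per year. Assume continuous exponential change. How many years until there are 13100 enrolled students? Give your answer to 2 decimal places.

t ≈ 10.20 years

13100 = 8330 · e^(0.0444·t)
t = ln(13100/8330) / 0.0444 = ln(1.57263) / 0.0444 = 0.45275 / 0.0444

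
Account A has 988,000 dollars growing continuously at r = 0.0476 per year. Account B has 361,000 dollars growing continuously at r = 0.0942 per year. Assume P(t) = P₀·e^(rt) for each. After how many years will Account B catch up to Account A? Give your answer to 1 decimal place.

988000·e^(0.0476t) = 361000·e^(0.0942t)
988000/361000 = e^((0.0942 − 0.0476)t) → ln(2.73684) = 0.0466·t
t = 1.0068 / 0.0466

t ≈ 21.6 years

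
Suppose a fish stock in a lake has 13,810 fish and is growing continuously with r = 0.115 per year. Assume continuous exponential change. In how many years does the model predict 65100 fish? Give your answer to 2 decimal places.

65100 = 13810 · e^(0.115·t)
t = ln(65100/13810) / 0.115 = ln(4.71398) / 0.115 = 1.55053 / 0.115

t ≈ 13.48 years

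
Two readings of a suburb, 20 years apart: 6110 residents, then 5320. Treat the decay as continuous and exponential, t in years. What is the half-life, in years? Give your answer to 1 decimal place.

r = ln(5320/6110) / 20 = ln(0.8707) / 20 ≈ -0.006923 per year
half-life = ln 2 / |r| = 0.69315 / 0.006923

half-life ≈ 100.1 years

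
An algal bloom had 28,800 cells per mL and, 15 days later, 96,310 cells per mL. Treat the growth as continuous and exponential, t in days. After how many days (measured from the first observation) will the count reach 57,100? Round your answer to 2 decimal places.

r = ln(96310/28800) / 15 ≈ 0.08048 per day
t = ln(57100/28800) / r = 0.68443 / 0.08048 ≈ 8.504

t ≈ 8.50 days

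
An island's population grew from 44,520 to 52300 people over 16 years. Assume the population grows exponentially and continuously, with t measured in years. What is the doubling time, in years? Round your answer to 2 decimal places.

r = ln(52300/44520) / 16 = ln(1.17475) / 16 ≈ 0.010066 per year
doubling time = ln 2 / |r| = 0.69315 / 0.010066

doubling time ≈ 68.86 years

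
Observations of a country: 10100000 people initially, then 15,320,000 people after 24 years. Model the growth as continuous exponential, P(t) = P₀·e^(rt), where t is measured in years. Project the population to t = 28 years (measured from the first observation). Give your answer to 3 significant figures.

≈ 16,400,000 people

r = ln(15320000/10100000) / 24 ≈ 0.017359 per year
P(28) = 10100000 · e^(0.017359·28) = 10100000 · 1.6259 ≈ 16421582.15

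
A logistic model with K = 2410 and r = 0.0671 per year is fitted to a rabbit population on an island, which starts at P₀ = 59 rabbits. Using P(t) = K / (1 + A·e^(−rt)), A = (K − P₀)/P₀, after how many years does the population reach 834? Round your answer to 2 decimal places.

A = (2410 − 59)/59 = 39.84746
834 = 2410/(1 + 39.84746·e^(−0.0671t)) → 1 + 39.84746·e^(−0.0671t) = 2.88969
e^(−0.0671t) = 0.047423 → t = ln(21.08679)/0.0671 = 3.04865/0.0671

t ≈ 45.43 years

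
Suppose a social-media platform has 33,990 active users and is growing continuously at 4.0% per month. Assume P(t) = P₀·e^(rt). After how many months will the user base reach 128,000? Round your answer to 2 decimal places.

128000 = 33990 · e^(0.04·t)
t = ln(128000/33990) / 0.04 = ln(3.76581) / 0.04 = 1.32596 / 0.04

t ≈ 33.15 months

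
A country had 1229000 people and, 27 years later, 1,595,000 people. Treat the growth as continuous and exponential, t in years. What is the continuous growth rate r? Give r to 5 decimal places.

1595000 = 1229000 · e^(r·27)
e^(27r) = 1595000/1229000 = 1.2978
r = ln(1.2978) / 27 = 0.26067 / 27

r ≈ 0.00965 per year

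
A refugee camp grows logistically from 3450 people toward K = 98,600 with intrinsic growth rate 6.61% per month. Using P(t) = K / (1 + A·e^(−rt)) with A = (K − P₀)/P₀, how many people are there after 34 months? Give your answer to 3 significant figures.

≈ 25,200 people

A = (98600 − 3450)/3450 = 27.57971
P(34) = 98600 / (1 + 27.57971·e^(−0.0661·34)) = 98600 / (1 + 27.57971·0.105674)
= 98600 / 3.91445 ≈ 25188.74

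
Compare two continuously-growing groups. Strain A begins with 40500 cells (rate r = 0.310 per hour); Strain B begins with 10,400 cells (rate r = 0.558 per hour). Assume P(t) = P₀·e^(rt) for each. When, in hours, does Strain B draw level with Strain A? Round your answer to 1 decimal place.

t ≈ 5.5 hours

40500·e^(0.31t) = 10400·e^(0.558t)
40500/10400 = e^((0.558 − 0.31)t) → ln(3.89423) = 0.248·t
t = 1.3595 / 0.248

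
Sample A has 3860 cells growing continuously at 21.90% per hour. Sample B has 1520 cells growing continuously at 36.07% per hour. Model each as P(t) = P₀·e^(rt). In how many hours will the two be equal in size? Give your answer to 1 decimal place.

3860·e^(0.219t) = 1520·e^(0.3607t)
3860/1520 = e^((0.3607 − 0.219)t) → ln(2.53947) = 0.1417·t
t = 0.93196 / 0.1417

t ≈ 6.6 hours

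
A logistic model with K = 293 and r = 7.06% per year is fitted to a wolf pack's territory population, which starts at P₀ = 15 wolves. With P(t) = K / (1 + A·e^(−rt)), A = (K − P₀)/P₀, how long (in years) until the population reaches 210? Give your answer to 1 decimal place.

A = (293 − 15)/15 = 18.53333
210 = 293/(1 + 18.53333·e^(−0.0706t)) → 1 + 18.53333·e^(−0.0706t) = 1.39524
e^(−0.0706t) = 0.021326 → t = ln(46.89157)/0.0706 = 3.84784/0.0706

t ≈ 54.5 years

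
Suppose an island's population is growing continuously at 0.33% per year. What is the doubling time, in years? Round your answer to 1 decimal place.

doubling time ≈ 210.0 years

doubling time = ln(2) / |r| = 0.69315 / 0.0033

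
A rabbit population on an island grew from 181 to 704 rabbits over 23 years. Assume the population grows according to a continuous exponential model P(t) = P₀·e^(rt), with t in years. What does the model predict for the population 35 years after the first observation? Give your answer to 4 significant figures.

r = ln(704/181) / 23 ≈ 0.059056 per year
P(35) = 181 · e^(0.059056·35) = 181 · 7.90069 ≈ 1430.02

≈ 1,430 rabbits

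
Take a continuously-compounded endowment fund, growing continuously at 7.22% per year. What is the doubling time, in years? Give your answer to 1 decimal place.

doubling time = ln(2) / |r| = 0.69315 / 0.0722

doubling time ≈ 9.6 years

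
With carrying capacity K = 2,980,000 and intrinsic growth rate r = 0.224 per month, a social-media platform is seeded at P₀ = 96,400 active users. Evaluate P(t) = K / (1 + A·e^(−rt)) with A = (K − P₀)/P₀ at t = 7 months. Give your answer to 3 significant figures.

A = (2980000 − 96400)/96400 = 29.91286
P(7) = 2980000 / (1 + 29.91286·e^(−0.224·7)) = 2980000 / (1 + 29.91286·0.208462)
= 2980000 / 7.23569 ≈ 411847.61

≈ 412,000 active users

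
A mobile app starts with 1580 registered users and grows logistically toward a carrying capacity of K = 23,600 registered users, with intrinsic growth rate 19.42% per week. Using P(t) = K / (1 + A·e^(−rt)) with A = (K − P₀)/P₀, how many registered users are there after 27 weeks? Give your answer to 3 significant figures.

≈ 22,000 registered users

A = (23600 − 1580)/1580 = 13.93671
P(27) = 23600 / (1 + 13.93671·e^(−0.1942·27)) = 23600 / (1 + 13.93671·0.005282)
= 23600 / 1.07362 ≈ 21981.76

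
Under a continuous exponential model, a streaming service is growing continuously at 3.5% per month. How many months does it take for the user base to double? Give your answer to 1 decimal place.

doubling time ≈ 19.8 months

doubling time = ln(2) / |r| = 0.69315 / 0.035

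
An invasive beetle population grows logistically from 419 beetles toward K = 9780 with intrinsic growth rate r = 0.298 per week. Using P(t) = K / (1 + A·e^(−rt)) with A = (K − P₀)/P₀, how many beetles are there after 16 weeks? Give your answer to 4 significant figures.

A = (9780 − 419)/419 = 22.34129
P(16) = 9780 / (1 + 22.34129·e^(−0.298·16)) = 9780 / (1 + 22.34129·0.008497)
= 9780 / 1.18984 ≈ 8219.58

≈ 8,220 beetles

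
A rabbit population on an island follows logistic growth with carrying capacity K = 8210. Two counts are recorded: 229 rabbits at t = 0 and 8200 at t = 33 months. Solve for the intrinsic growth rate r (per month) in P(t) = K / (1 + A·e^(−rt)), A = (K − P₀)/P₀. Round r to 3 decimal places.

A = (8210 − 229)/229 = 34.85153
8200 = 8210/(1 + 34.85153·e^(−r·33)) → e^(−33r) = (1.00122 − 1)/34.85153 = 0.000035
r = −ln(0.000035)/33 = 10.2604/33

r ≈ 0.311 per month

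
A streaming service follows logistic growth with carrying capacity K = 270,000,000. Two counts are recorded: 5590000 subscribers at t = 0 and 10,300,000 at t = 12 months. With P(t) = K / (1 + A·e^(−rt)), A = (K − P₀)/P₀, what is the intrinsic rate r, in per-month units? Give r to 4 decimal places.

r ≈ 0.0524 per month

A = (270000000 − 5590000)/5590000 = 47.30054
10300000 = 270000000/(1 + 47.30054·e^(−r·12)) → e^(−12r) = (26.21359 − 1)/47.30054 = 0.533051
r = −ln(0.533051)/12 = 0.62914/12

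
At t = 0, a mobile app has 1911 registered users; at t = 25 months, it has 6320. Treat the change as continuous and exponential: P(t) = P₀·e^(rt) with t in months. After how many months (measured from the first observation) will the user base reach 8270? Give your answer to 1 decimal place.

t ≈ 30.6 months

r = ln(6320/1911) / 25 ≈ 0.047844 per month
t = ln(8270/1911) / r = 1.46501 / 0.047844 ≈ 30.621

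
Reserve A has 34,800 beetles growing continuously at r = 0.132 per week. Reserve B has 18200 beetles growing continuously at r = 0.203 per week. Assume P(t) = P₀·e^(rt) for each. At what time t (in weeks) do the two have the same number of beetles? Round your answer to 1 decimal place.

34800·e^(0.132t) = 18200·e^(0.203t)
34800/18200 = e^((0.203 − 0.132)t) → ln(1.91209) = 0.071·t
t = 0.6482 / 0.071

t ≈ 9.1 weeks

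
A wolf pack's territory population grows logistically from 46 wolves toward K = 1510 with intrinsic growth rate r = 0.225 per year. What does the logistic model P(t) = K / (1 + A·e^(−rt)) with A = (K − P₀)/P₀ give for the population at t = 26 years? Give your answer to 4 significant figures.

≈ 1,383 wolves

A = (1510 − 46)/46 = 31.82609
P(26) = 1510 / (1 + 31.82609·e^(−0.225·26)) = 1510 / (1 + 31.82609·0.00288)
= 1510 / 1.09166 ≈ 1383.22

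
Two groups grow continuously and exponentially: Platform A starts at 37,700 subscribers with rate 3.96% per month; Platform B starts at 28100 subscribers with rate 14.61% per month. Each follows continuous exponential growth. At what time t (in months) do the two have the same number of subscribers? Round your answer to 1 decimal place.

t ≈ 2.8 months

37700·e^(0.0396t) = 28100·e^(0.1461t)
37700/28100 = e^((0.1461 − 0.0396)t) → ln(1.34164) = 0.1065·t
t = 0.29389 / 0.1065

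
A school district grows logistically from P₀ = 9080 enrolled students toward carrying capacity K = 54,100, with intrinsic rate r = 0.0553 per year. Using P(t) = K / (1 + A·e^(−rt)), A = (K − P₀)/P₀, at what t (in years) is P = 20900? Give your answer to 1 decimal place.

A = (54100 − 9080)/9080 = 4.95815
20900 = 54100/(1 + 4.95815·e^(−0.0553t)) → 1 + 4.95815·e^(−0.0553t) = 2.58852
e^(−0.0553t) = 0.320385 → t = ln(3.12124)/0.0553 = 1.13823/0.0553

t ≈ 20.6 years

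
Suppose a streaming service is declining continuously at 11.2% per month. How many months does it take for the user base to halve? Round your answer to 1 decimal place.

half-life ≈ 6.2 months

half-life = ln(2) / |r| = 0.69315 / 0.112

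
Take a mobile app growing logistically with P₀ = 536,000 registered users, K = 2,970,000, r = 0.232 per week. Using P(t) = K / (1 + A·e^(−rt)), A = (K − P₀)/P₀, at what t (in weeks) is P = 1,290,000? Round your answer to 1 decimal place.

t ≈ 5.4 weeks

A = (2970000 − 536000)/536000 = 4.54104
1290000 = 2970000/(1 + 4.54104·e^(−0.232t)) → 1 + 4.54104·e^(−0.232t) = 2.30233
e^(−0.232t) = 0.28679 → t = ln(3.48687)/0.232 = 1.24901/0.232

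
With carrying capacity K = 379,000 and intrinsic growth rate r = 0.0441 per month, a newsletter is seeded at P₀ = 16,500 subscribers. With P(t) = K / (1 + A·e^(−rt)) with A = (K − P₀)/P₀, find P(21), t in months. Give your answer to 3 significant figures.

≈ 39,100 subscribers

A = (379000 − 16500)/16500 = 21.9697
P(21) = 379000 / (1 + 21.9697·e^(−0.0441·21)) = 379000 / (1 + 21.9697·0.396095)
= 379000 / 9.7021 ≈ 39063.72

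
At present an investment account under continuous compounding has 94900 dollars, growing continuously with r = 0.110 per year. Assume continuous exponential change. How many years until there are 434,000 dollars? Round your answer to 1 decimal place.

434000 = 94900 · e^(0.11·t)
t = ln(434000/94900) / 0.11 = ln(4.57323) / 0.11 = 1.52022 / 0.11

t ≈ 13.8 years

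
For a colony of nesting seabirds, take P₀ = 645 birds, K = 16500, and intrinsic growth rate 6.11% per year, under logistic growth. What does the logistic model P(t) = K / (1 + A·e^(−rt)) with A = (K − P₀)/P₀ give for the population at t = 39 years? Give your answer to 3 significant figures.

≈ 5,050 birds

A = (16500 − 645)/645 = 24.5814
P(39) = 16500 / (1 + 24.5814·e^(−0.0611·39)) = 16500 / (1 + 24.5814·0.092283)
= 16500 / 3.26843 ≈ 5048.29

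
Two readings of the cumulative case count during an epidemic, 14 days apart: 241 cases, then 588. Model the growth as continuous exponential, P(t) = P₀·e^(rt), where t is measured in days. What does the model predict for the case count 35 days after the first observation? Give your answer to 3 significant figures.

r = ln(588/241) / 14 ≈ 0.063709 per day
P(35) = 241 · e^(0.063709·35) = 241 · 9.29824 ≈ 2240.88

≈ 2,240 cases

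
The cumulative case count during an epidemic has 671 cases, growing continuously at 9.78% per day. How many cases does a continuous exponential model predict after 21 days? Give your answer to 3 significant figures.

P(21) = 671 · e^(0.0978·21) = 671 · e^(2.0538)
= 671 · 7.79748 ≈ 5232.11

≈ 5,230 cases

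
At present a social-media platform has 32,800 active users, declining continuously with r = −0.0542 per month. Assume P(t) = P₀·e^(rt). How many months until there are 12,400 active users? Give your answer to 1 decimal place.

12400 = 32800 · e^(-0.0542·t)
t = ln(12400/32800) / -0.0542 = ln(0.37805) / -0.0542 = -0.97273 / -0.0542

t ≈ 17.9 months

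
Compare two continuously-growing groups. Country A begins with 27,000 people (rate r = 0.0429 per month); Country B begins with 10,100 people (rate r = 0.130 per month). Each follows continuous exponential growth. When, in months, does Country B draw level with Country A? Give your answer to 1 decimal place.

t ≈ 11.3 months

27000·e^(0.0429t) = 10100·e^(0.13t)
27000/10100 = e^((0.13 − 0.0429)t) → ln(2.67327) = 0.0871·t
t = 0.9833 / 0.0871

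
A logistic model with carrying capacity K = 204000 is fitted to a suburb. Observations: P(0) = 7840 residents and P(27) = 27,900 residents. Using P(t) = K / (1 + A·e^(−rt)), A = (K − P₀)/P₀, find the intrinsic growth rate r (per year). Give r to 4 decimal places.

A = (204000 − 7840)/7840 = 25.02041
27900 = 204000/(1 + 25.02041·e^(−r·27)) → e^(−27r) = (7.31183 − 1)/25.02041 = 0.252267
r = −ln(0.252267)/27 = 1.37727/27

r ≈ 0.0510 per year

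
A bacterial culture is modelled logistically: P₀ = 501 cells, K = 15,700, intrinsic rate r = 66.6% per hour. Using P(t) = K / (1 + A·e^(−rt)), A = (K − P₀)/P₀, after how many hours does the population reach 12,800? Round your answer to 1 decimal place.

t ≈ 7.4 hours

A = (15700 − 501)/501 = 30.33733
12800 = 15700/(1 + 30.33733·e^(−0.666t)) → 1 + 30.33733·e^(−0.666t) = 1.22656
e^(−0.666t) = 0.007468 → t = ln(133.90268)/0.666 = 4.89711/0.666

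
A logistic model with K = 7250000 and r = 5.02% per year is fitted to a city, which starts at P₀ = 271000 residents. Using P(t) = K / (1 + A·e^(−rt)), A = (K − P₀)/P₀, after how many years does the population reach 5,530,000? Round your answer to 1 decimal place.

t ≈ 88.0 years

A = (7250000 − 271000)/271000 = 25.75277
5530000 = 7250000/(1 + 25.75277·e^(−0.0502t)) → 1 + 25.75277·e^(−0.0502t) = 1.31103
e^(−0.0502t) = 0.012078 → t = ln(82.79814)/0.0502 = 4.41641/0.0502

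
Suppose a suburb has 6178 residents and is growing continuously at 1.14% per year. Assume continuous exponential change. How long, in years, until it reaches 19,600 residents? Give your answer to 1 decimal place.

19600 = 6178 · e^(0.0114·t)
t = ln(19600/6178) / 0.0114 = ln(3.17255) / 0.0114 = 1.15453 / 0.0114

t ≈ 101.3 years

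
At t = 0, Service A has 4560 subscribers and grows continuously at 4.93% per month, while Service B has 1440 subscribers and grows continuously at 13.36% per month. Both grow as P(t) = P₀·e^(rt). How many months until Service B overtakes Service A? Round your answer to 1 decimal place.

t ≈ 13.7 months

4560·e^(0.0493t) = 1440·e^(0.1336t)
4560/1440 = e^((0.1336 − 0.0493)t) → ln(3.16667) = 0.0843·t
t = 1.15268 / 0.0843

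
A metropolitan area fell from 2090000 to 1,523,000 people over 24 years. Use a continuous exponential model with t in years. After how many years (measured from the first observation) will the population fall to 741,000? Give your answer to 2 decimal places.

t ≈ 78.63 years

r = ln(1523000/2090000) / 24 ≈ -0.013187 per year
t = ln(741000/2090000) / r = -1.03692 / -0.013187 ≈ 78.633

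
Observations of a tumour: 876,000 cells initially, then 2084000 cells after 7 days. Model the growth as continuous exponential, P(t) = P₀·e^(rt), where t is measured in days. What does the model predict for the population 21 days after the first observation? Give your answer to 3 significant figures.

≈ 11,800,000 cells

r = ln(2084000/876000) / 7 ≈ 0.123811 per day
P(21) = 876000 · e^(0.123811·21) = 876000 · 13.46421 ≈ 11794646.57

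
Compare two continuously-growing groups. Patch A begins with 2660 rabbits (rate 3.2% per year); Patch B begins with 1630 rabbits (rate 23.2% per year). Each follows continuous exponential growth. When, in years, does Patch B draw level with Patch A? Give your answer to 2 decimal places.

t ≈ 2.45 years

2660·e^(0.032t) = 1630·e^(0.232t)
2660/1630 = e^((0.232 − 0.032)t) → ln(1.6319) = 0.2·t
t = 0.48975 / 0.2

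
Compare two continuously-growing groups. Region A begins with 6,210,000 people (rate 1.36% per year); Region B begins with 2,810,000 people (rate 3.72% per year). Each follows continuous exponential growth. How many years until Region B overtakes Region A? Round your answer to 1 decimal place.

t ≈ 33.6 years

6210000·e^(0.0136t) = 2810000·e^(0.0372t)
6210000/2810000 = e^((0.0372 − 0.0136)t) → ln(2.20996) = 0.0236·t
t = 0.79298 / 0.0236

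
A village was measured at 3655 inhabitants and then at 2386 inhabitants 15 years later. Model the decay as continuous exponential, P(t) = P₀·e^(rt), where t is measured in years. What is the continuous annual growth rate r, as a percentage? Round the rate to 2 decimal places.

r ≈ -2.84% per year

2386 = 3655 · e^(r·15)
e^(15r) = 2386/3655 = 0.6528
r = ln(0.6528) / 15 = -0.42648 / 15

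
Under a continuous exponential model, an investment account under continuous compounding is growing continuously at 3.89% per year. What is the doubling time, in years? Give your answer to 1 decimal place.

doubling time ≈ 17.8 years

doubling time = ln(2) / |r| = 0.69315 / 0.0389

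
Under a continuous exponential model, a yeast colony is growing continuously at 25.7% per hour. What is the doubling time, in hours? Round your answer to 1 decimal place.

doubling time ≈ 2.7 hours

doubling time = ln(2) / |r| = 0.69315 / 0.257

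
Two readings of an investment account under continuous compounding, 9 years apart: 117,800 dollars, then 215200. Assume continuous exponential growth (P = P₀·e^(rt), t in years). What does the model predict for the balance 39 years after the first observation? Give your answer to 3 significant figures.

r = ln(215200/117800) / 9 ≈ 0.066953 per year
P(39) = 117800 · e^(0.066953·39) = 117800 · 13.61508 ≈ 1603856.55

≈ 1,600,000 dollars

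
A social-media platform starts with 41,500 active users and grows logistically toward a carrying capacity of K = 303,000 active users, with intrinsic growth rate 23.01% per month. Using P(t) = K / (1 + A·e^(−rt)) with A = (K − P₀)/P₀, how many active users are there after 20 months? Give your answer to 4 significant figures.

≈ 285,000 active users

A = (303000 − 41500)/41500 = 6.3012
P(20) = 303000 / (1 + 6.3012·e^(−0.2301·20)) = 303000 / (1 + 6.3012·0.010032)
= 303000 / 1.06321 ≈ 284985.46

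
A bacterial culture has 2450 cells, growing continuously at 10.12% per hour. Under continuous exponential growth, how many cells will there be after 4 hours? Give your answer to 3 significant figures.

≈ 3,670 cells

P(4) = 2450 · e^(0.1012·4) = 2450 · e^(0.4048)
= 2450 · 1.499 ≈ 3672.56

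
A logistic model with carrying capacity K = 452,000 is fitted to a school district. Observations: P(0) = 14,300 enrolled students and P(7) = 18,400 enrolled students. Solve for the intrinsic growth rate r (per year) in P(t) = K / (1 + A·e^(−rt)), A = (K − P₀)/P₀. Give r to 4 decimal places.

r ≈ 0.0374 per year

A = (452000 − 14300)/14300 = 30.60839
18400 = 452000/(1 + 30.60839·e^(−r·7)) → e^(−7r) = (24.56522 − 1)/30.60839 = 0.769894
r = −ln(0.769894)/7 = 0.2615/7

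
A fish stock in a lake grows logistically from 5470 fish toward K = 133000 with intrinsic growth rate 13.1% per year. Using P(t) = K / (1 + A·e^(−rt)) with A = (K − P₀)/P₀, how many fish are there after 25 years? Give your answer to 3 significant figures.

A = (133000 − 5470)/5470 = 23.31444
P(25) = 133000 / (1 + 23.31444·e^(−0.131·25)) = 133000 / (1 + 23.31444·0.037817)
= 133000 / 1.88168 ≈ 70681.55

≈ 70,700 fish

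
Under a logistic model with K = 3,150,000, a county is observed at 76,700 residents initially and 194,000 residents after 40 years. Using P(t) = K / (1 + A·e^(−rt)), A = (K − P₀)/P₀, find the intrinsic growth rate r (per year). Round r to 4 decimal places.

r ≈ 0.0242 per year

A = (3150000 − 76700)/76700 = 40.0691
194000 = 3150000/(1 + 40.0691·e^(−r·40)) → e^(−40r) = (16.23711 − 1)/40.0691 = 0.380271
r = −ln(0.380271)/40 = 0.96687/40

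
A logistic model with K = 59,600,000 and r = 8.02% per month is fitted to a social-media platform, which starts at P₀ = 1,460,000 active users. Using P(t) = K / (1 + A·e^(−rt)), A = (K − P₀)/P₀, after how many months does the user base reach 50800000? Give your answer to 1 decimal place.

t ≈ 67.8 months

A = (59600000 − 1460000)/1460000 = 39.82192
50800000 = 59600000/(1 + 39.82192·e^(−0.0802t)) → 1 + 39.82192·e^(−0.0802t) = 1.17323
e^(−0.0802t) = 0.00435 → t = ln(229.88107)/0.0802 = 5.43756/0.0802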